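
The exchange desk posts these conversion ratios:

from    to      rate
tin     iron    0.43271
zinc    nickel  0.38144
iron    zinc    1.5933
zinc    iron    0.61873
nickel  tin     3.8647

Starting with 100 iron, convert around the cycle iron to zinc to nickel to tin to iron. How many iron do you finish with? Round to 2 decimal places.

101.63

100 iron × 1.5933 = 159.33 zinc
159.33 zinc × 0.38144 = 60.7748352 nickel
60.7748352 nickel × 3.8647 = 234.87650559744 tin
234.87650559744 tin × 0.43271 = 101.6334127370682624 iron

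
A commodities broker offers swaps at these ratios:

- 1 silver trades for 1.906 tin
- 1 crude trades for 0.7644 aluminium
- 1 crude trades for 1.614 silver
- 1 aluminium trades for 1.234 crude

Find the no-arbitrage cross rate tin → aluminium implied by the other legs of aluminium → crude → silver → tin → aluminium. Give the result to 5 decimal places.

Known legs of the cycle: 1.234 × 1.614 × 1.906 = 3.796134456
For no arbitrage the full-cycle product must be 1, so the missing rate is 1 / 3.796134456 ≈ 0.2634259.

0.26343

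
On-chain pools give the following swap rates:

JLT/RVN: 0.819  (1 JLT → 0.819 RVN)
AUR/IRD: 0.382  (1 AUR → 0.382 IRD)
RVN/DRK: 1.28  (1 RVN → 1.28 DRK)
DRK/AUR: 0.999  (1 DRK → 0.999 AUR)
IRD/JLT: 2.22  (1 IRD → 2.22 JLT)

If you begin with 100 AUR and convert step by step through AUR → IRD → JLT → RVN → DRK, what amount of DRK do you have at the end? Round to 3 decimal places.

100 AUR × 0.382 = 38.2 IRD
38.2 IRD × 2.22 = 84.804 JLT
84.804 JLT × 0.819 = 69.454476 RVN
69.454476 RVN × 1.28 = 88.90172928 DRK

88.902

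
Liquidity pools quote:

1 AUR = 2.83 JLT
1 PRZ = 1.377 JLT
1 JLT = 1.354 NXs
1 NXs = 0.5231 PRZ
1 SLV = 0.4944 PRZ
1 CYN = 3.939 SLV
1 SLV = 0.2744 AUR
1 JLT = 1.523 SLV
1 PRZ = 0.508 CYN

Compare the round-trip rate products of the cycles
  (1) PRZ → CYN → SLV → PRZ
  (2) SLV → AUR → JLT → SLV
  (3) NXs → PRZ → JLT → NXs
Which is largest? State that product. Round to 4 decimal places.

1.1827

(1) 0.508 × 3.939 × 0.4944 = 0.98930
(2) 0.2744 × 2.83 × 1.523 = 1.18269
(3) 0.5231 × 1.377 × 1.354 = 0.97530
Highest is cycle (2) at 1.1827 (>1, arbitrage).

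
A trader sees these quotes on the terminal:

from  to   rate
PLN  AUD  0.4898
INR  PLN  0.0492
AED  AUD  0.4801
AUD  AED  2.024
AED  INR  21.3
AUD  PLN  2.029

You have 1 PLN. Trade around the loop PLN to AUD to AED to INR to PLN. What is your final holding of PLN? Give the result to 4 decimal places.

1 PLN × 0.4898 = 0.4898 AUD
0.4898 AUD × 2.024 = 0.9913552 AED
0.9913552 AED × 21.3 = 21.11586576 INR
21.11586576 INR × 0.0492 = 1.038900595392 PLN

1.0389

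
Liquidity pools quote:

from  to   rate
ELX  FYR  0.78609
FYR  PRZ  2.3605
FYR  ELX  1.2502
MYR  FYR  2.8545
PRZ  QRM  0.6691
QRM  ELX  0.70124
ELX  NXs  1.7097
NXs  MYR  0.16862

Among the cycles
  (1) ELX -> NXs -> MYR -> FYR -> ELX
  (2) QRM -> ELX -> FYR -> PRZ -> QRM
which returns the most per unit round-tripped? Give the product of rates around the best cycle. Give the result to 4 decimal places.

(1) 1.7097 × 0.16862 × 2.8545 × 1.2502 = 1.02882
(2) 0.70124 × 0.78609 × 2.3605 × 0.6691 = 0.87063
Highest is cycle (1) at 1.0288 (>1, arbitrage).

1.0288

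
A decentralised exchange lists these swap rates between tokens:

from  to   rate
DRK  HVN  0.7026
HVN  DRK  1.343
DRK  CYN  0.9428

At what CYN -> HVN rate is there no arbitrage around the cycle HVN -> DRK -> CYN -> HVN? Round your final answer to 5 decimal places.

Known legs of the cycle: 1.343 × 0.9428 = 1.2661804
For no arbitrage the full-cycle product must be 1, so the missing rate is 1 / 1.2661804 ≈ 0.7897769.

0.78978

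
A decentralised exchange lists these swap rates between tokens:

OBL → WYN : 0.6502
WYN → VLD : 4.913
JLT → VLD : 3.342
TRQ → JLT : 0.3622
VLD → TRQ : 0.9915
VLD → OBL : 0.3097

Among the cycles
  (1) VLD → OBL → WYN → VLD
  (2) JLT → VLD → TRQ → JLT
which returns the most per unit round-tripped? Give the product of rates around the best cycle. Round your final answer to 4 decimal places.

1.2002

(1) 0.3097 × 0.6502 × 4.913 = 0.98932
(2) 3.342 × 0.9915 × 0.3622 = 1.20018
Highest is cycle (2) at 1.2002 (>1, arbitrage).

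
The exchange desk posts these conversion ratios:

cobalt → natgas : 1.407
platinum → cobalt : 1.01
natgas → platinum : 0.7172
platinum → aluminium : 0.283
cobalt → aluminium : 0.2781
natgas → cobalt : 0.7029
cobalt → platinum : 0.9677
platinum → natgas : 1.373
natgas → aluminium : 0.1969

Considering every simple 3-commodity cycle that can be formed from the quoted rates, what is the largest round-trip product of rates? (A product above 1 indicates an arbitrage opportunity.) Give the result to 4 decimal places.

1.0192

platinum→cobalt→natgas→platinum: 1.01 × 1.407 × 0.7172 = 1.01919
platinum→natgas→cobalt→platinum: 1.373 × 0.7029 × 0.9677 = 0.93391
Maximum is platinum→cobalt→natgas→platinum at 1.0192; arbitrage exists.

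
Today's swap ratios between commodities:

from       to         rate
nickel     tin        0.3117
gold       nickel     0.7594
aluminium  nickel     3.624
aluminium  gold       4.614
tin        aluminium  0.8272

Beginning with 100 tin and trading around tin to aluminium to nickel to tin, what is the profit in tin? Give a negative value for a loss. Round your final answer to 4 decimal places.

100 tin × 0.8272 = 82.72 aluminium
82.72 aluminium × 3.624 = 299.77728 nickel
299.77728 nickel × 0.3117 = 93.440578176 tin
Net change: 93.440578176 − 100 = -6.559421824 tin

-6.5594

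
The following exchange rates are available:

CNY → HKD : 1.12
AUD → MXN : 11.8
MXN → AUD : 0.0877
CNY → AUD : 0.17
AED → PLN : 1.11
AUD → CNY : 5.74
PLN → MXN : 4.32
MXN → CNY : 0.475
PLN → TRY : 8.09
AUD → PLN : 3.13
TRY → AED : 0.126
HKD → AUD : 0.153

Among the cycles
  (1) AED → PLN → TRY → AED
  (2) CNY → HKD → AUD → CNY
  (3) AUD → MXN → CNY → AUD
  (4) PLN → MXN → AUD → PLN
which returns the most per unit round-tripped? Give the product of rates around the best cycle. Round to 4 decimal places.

1.1858

(1) 1.11 × 8.09 × 0.126 = 1.13147
(2) 1.12 × 0.153 × 5.74 = 0.98361
(3) 11.8 × 0.475 × 0.17 = 0.95285
(4) 4.32 × 0.0877 × 3.13 = 1.18584
Highest is cycle (4) at 1.1858 (>1, arbitrage).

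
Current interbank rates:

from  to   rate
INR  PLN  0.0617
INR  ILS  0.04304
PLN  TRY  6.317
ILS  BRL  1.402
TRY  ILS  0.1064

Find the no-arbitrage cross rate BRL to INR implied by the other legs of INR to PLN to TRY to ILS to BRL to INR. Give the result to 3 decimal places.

17.199

Known legs of the cycle: 0.0617 × 6.317 × 0.1064 × 1.402 = 0.05814142643792
For no arbitrage the full-cycle product must be 1, so the missing rate is 1 / 0.05814142643792 ≈ 17.19944.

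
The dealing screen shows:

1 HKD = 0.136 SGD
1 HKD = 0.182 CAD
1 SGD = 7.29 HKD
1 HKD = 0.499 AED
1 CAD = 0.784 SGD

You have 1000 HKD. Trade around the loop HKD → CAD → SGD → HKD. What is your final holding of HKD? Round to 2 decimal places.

1040.20

1000 HKD × 0.182 = 182 CAD
182 CAD × 0.784 = 142.688 SGD
142.688 SGD × 7.29 = 1040.19552 HKD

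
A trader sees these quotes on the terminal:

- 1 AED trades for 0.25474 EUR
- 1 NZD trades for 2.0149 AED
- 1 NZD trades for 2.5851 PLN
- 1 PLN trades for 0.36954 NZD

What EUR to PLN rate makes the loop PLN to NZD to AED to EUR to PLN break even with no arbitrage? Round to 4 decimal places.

5.2722

Known legs of the cycle: 0.36954 × 2.0149 × 0.25474 = 0.18967587483204
For no arbitrage the full-cycle product must be 1, so the missing rate is 1 / 0.18967587483204 ≈ 5.272152.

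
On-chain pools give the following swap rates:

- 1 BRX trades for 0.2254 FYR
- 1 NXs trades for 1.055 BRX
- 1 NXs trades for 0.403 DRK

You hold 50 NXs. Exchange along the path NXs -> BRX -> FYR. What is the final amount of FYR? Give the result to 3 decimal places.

50 NXs × 1.055 = 52.75 BRX
52.75 BRX × 0.2254 = 11.88985 FYR

11.890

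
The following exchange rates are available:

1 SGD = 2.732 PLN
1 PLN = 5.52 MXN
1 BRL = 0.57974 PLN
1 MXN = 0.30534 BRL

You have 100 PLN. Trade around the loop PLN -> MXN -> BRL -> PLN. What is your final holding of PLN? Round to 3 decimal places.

100 PLN × 5.52 = 552 MXN
552 MXN × 0.30534 = 168.54768 BRL
168.54768 BRL × 0.57974 = 97.7138320032 PLN

97.714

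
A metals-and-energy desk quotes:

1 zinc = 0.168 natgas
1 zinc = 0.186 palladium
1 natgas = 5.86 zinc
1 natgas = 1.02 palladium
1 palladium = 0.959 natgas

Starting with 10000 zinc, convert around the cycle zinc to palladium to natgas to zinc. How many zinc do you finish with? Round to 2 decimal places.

10000 zinc × 0.186 = 1860 palladium
1860 palladium × 0.959 = 1783.74 natgas
1783.74 natgas × 5.86 = 10452.7164 zinc

10452.72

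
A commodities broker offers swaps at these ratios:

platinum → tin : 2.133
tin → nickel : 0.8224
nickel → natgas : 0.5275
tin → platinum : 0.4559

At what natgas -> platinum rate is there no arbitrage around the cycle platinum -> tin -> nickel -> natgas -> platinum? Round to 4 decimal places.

1.0807

Known legs of the cycle: 2.133 × 0.8224 × 0.5275 = 0.925329528
For no arbitrage the full-cycle product must be 1, so the missing rate is 1 / 0.925329528 ≈ 1.080696.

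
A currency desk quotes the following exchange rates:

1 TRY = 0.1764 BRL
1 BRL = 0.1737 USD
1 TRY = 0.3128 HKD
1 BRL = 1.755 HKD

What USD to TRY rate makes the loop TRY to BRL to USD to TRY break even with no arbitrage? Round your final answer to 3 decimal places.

Known legs of the cycle: 0.1764 × 0.1737 = 0.03064068
For no arbitrage the full-cycle product must be 1, so the missing rate is 1 / 0.03064068 ≈ 32.63635.

32.636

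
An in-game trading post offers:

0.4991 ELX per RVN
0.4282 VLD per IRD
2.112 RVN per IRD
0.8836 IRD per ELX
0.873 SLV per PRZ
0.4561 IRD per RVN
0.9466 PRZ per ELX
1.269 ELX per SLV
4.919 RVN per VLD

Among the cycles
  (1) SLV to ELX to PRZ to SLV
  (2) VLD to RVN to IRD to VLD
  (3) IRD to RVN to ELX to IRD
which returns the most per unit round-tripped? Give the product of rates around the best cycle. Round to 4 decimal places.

1.0487

(1) 1.269 × 0.9466 × 0.873 = 1.04868
(2) 4.919 × 0.4561 × 0.4282 = 0.96069
(3) 2.112 × 0.4991 × 0.8836 = 0.93140
Highest is cycle (1) at 1.0487 (>1, arbitrage).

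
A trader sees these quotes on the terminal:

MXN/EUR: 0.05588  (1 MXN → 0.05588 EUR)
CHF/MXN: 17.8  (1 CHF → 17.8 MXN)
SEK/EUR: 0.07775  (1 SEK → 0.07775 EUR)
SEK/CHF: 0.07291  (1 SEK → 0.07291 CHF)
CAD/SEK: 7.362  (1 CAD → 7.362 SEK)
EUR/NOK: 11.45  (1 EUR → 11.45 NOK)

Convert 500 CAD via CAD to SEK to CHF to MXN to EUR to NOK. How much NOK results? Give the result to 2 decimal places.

500 CAD × 7.362 = 3681 SEK
3681 SEK × 0.07291 = 268.38171 CHF
268.38171 CHF × 17.8 = 4777.194438 MXN
4777.194438 MXN × 0.05588 = 266.94962519544 EUR
266.94962519544 EUR × 11.45 = 3056.573208487788 NOK

3056.57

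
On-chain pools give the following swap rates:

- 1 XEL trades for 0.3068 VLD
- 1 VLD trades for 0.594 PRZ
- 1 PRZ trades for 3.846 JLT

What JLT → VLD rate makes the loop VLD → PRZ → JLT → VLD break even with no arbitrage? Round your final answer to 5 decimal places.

Known legs of the cycle: 0.594 × 3.846 = 2.284524
For no arbitrage the full-cycle product must be 1, so the missing rate is 1 / 2.284524 ≈ 0.4377279.

0.43773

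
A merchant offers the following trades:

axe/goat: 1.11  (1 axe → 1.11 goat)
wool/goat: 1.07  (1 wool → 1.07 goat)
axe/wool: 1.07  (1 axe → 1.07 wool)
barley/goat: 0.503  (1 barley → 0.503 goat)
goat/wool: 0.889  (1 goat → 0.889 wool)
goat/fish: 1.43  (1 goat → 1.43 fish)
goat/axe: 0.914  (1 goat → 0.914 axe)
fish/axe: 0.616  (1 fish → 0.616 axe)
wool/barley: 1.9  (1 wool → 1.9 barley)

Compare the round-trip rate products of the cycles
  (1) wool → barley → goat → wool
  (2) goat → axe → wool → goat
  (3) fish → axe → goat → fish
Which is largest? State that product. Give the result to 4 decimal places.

(1) 1.9 × 0.503 × 0.889 = 0.84962
(2) 0.914 × 1.07 × 1.07 = 1.04644
(3) 0.616 × 1.11 × 1.43 = 0.97778
Highest is cycle (2) at 1.0464 (>1, arbitrage).

1.0464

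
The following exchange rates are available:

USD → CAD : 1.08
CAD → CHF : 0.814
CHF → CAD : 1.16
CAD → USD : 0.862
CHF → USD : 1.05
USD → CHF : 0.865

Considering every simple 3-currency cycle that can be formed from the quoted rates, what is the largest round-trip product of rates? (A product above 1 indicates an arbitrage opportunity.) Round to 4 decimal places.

0.9231

CHF→USD→CAD→CHF: 1.05 × 1.08 × 0.814 = 0.92308
CHF→CAD→USD→CHF: 1.16 × 0.862 × 0.865 = 0.86493
Maximum is CHF→USD→CAD→CHF at 0.9231; no arbitrage — every cycle loses value.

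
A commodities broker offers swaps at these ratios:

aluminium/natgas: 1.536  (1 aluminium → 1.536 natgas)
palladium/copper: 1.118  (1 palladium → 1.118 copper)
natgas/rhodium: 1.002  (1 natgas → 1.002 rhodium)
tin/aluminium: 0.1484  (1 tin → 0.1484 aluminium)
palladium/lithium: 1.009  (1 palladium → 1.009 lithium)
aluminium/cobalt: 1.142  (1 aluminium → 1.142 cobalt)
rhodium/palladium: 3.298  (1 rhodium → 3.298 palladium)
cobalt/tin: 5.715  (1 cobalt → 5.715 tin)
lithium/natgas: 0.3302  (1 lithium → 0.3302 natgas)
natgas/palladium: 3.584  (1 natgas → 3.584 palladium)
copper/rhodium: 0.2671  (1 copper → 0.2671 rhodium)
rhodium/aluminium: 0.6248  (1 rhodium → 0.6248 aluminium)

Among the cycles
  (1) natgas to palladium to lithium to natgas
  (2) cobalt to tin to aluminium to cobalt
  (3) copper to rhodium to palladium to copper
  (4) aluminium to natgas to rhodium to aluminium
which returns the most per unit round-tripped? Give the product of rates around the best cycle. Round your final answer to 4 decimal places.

(1) 3.584 × 1.009 × 0.3302 = 1.19409
(2) 5.715 × 0.1484 × 1.142 = 0.96854
(3) 0.2671 × 3.298 × 1.118 = 0.98484
(4) 1.536 × 1.002 × 0.6248 = 0.96161
Highest is cycle (1) at 1.1941 (>1, arbitrage).

1.1941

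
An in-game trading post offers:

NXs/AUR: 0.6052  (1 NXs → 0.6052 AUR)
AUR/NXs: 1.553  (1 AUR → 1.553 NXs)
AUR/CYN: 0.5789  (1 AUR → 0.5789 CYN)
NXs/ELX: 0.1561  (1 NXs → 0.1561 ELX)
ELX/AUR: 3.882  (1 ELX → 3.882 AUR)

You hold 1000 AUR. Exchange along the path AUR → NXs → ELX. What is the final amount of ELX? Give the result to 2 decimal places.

1000 AUR × 1.553 = 1553 NXs
1553 NXs × 0.1561 = 242.4233 ELX

242.42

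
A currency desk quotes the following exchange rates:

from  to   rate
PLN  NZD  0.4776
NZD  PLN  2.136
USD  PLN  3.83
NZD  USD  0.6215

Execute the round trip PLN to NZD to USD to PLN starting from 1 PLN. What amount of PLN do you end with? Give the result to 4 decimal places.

1.1369

1 PLN × 0.4776 = 0.4776 NZD
0.4776 NZD × 0.6215 = 0.2968284 USD
0.2968284 USD × 3.83 = 1.136852772 PLN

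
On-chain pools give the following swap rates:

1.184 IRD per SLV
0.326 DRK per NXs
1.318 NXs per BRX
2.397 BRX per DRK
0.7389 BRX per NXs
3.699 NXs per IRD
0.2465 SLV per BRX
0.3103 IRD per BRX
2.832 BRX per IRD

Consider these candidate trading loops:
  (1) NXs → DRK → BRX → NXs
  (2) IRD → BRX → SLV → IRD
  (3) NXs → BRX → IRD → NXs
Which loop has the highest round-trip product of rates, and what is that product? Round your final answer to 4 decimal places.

1.0299

(1) 0.326 × 2.397 × 1.318 = 1.02991
(2) 2.832 × 0.2465 × 1.184 = 0.82654
(3) 0.7389 × 0.3103 × 3.699 = 0.84811
Highest is cycle (1) at 1.0299 (>1, arbitrage).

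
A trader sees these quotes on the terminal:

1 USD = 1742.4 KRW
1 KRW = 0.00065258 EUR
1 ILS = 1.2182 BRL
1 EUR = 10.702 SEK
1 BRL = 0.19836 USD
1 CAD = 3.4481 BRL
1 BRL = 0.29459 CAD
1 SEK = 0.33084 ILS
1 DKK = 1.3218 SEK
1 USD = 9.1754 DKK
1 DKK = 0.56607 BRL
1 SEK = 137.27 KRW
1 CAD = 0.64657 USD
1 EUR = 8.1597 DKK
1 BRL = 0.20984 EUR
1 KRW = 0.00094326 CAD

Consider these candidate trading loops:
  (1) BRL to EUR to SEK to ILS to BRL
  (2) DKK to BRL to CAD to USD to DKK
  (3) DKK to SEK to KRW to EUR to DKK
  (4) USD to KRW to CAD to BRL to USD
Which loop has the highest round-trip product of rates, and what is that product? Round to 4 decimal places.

1.1241

(1) 0.20984 × 10.702 × 0.33084 × 1.2182 = 0.90509
(2) 0.56607 × 0.29459 × 0.64657 × 9.1754 = 0.98930
(3) 1.3218 × 137.27 × 0.00065258 × 8.1597 = 0.96616
(4) 1742.4 × 0.00094326 × 3.4481 × 0.19836 = 1.12412
Highest is cycle (4) at 1.1241 (>1, arbitrage).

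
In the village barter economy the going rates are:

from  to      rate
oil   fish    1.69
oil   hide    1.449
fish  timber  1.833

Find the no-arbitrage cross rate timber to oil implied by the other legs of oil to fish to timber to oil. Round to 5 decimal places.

Known legs of the cycle: 1.69 × 1.833 = 3.09777
For no arbitrage the full-cycle product must be 1, so the missing rate is 1 / 3.09777 ≈ 0.3228129.

0.32281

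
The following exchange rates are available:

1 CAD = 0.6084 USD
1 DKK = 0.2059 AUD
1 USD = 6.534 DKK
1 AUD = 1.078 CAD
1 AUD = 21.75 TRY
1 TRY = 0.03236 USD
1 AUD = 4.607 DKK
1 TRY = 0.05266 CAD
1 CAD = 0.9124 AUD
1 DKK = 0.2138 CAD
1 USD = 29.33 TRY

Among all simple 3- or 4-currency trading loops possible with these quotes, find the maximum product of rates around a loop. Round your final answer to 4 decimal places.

AUD→TRY→CAD→AUD: 21.75 × 0.05266 × 0.9124 = 1.04502
AUD→TRY→USD→DKK→AUD: 21.75 × 0.03236 × 6.534 × 0.2059 = 0.94690
TRY→CAD→USD→TRY: 0.05266 × 0.6084 × 29.33 = 0.93968
AUD→DKK→CAD→AUD: 4.607 × 0.2138 × 0.9124 = 0.89869
AUD→CAD→USD→DKK→AUD: 1.078 × 0.6084 × 6.534 × 0.2059 = 0.88236
DKK→CAD→USD→DKK: 0.2138 × 0.6084 × 6.534 = 0.84992
Maximum is AUD→TRY→CAD→AUD at 1.0450; arbitrage exists.

1.0450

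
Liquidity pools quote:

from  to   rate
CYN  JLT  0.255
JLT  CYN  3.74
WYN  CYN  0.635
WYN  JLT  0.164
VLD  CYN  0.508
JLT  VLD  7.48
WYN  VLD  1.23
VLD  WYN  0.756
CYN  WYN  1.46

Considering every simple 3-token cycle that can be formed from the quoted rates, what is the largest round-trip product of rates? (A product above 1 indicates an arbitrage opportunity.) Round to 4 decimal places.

0.9690

VLD→CYN→JLT→VLD: 0.508 × 0.255 × 7.48 = 0.96896
VLD→WYN→JLT→VLD: 0.756 × 0.164 × 7.48 = 0.92740
VLD→CYN→WYN→VLD: 0.508 × 1.46 × 1.23 = 0.91227
JLT→CYN→WYN→JLT: 3.74 × 1.46 × 0.164 = 0.89551
Maximum is VLD→CYN→JLT→VLD at 0.9690; no arbitrage — every cycle loses value.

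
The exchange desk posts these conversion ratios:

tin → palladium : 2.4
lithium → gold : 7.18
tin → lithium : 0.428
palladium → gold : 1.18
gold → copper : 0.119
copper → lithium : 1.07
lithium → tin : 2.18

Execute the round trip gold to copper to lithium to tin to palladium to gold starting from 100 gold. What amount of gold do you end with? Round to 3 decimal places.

78.610

100 gold × 0.119 = 11.9 copper
11.9 copper × 1.07 = 12.733 lithium
12.733 lithium × 2.18 = 27.75794 tin
27.75794 tin × 2.4 = 66.619056 palladium
66.619056 palladium × 1.18 = 78.61048608 gold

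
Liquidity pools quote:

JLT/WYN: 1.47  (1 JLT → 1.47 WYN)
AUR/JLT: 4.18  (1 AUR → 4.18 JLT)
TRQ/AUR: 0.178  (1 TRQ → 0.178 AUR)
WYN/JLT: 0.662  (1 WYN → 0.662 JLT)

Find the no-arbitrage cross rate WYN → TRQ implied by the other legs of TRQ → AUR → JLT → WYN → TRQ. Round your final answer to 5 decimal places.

Known legs of the cycle: 0.178 × 4.18 × 1.47 = 1.0937388
For no arbitrage the full-cycle product must be 1, so the missing rate is 1 / 1.0937388 ≈ 0.9142951.

0.91430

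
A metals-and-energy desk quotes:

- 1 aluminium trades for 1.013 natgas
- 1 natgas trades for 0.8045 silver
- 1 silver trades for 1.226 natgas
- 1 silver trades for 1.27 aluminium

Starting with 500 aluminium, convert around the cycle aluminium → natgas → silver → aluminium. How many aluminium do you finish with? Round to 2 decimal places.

500 aluminium × 1.013 = 506.5 natgas
506.5 natgas × 0.8045 = 407.47925 silver
407.47925 silver × 1.27 = 517.4986475 aluminium

517.50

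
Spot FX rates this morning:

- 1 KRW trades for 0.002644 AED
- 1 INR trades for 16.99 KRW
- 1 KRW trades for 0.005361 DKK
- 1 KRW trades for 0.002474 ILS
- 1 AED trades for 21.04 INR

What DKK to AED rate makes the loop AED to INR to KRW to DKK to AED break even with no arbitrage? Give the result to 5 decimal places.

Known legs of the cycle: 21.04 × 16.99 × 0.005361 = 1.9163945256
For no arbitrage the full-cycle product must be 1, so the missing rate is 1 / 1.9163945256 ≈ 0.5218132.

0.52181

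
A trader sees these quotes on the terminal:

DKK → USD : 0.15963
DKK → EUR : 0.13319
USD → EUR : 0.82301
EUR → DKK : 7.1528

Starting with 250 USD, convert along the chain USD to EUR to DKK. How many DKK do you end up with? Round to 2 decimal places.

250 USD × 0.82301 = 205.7525 EUR
205.7525 EUR × 7.1528 = 1471.706482 DKK

1471.71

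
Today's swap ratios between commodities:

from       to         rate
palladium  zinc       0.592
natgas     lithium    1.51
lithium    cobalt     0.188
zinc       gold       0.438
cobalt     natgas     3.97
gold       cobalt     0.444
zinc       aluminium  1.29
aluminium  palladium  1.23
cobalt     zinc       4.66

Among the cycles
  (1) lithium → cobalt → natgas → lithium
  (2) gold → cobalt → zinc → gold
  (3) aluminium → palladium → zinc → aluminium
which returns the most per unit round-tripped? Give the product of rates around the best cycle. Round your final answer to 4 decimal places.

1.1270

(1) 0.188 × 3.97 × 1.51 = 1.12700
(2) 0.444 × 4.66 × 0.438 = 0.90624
(3) 1.23 × 0.592 × 1.29 = 0.93933
Highest is cycle (1) at 1.1270 (>1, arbitrage).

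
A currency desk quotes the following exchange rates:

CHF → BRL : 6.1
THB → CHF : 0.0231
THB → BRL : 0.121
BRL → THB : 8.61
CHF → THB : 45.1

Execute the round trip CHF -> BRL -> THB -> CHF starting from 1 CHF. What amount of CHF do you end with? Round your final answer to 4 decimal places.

1 CHF × 6.1 = 6.1 BRL
6.1 BRL × 8.61 = 52.521 THB
52.521 THB × 0.0231 = 1.2132351 CHF

1.2132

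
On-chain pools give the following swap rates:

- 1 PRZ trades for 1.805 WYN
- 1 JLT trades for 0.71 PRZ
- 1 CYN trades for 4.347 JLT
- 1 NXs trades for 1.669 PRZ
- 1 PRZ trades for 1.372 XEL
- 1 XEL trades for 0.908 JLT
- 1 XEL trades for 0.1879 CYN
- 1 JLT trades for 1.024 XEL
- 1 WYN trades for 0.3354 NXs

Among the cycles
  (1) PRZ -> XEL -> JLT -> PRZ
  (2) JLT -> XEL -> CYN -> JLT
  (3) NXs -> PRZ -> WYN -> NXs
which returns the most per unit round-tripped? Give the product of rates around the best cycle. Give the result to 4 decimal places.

(1) 1.372 × 0.908 × 0.71 = 0.88450
(2) 1.024 × 0.1879 × 4.347 = 0.83640
(3) 1.669 × 1.805 × 0.3354 = 1.01041
Highest is cycle (3) at 1.0104 (>1, arbitrage).

1.0104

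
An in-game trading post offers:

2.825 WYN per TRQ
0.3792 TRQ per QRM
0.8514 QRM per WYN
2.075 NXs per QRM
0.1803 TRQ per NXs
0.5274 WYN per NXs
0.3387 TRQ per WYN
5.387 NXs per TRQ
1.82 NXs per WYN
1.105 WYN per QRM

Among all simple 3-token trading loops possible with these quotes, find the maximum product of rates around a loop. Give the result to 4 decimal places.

0.9623

NXs→WYN→TRQ→NXs: 0.5274 × 0.3387 × 5.387 = 0.96228
NXs→WYN→QRM→NXs: 0.5274 × 0.8514 × 2.075 = 0.93173
NXs→TRQ→WYN→NXs: 0.1803 × 2.825 × 1.82 = 0.92701
TRQ→WYN→QRM→TRQ: 2.825 × 0.8514 × 0.3792 = 0.91205
Maximum is NXs→WYN→TRQ→NXs at 0.9623; no arbitrage — every cycle loses value.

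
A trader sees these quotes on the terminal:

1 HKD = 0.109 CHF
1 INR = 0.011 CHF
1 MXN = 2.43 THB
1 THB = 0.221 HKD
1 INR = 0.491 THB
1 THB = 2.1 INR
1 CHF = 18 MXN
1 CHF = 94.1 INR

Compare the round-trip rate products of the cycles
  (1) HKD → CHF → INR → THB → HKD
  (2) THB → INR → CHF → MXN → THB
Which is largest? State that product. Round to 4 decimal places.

1.1130

(1) 0.109 × 94.1 × 0.491 × 0.221 = 1.11299
(2) 2.1 × 0.011 × 18 × 2.43 = 1.01039
Highest is cycle (1) at 1.1130 (>1, arbitrage).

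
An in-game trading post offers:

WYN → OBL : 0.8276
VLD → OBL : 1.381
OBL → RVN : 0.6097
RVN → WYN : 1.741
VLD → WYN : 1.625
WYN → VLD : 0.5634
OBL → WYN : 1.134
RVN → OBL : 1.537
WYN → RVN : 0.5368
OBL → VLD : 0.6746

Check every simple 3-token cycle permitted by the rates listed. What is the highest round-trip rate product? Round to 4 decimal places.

0.9356

RVN→OBL→WYN→RVN: 1.537 × 1.134 × 0.5368 = 0.93562
WYN→OBL→VLD→WYN: 0.8276 × 0.6746 × 1.625 = 0.90724
WYN→VLD→OBL→WYN: 0.5634 × 1.381 × 1.134 = 0.88231
RVN→WYN→OBL→RVN: 1.741 × 0.8276 × 0.6097 = 0.87849
Maximum is RVN→OBL→WYN→RVN at 0.9356; no arbitrage — every cycle loses value.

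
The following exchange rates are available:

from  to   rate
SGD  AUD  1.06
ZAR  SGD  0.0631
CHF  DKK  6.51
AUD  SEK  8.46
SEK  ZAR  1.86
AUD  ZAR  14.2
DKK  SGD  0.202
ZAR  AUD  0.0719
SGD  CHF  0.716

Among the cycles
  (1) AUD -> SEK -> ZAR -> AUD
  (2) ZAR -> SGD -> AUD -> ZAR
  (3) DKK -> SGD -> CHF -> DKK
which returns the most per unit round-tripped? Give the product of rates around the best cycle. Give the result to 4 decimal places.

1.1314

(1) 8.46 × 1.86 × 0.0719 = 1.13139
(2) 0.0631 × 1.06 × 14.2 = 0.94978
(3) 0.202 × 0.716 × 6.51 = 0.94155
Highest is cycle (1) at 1.1314 (>1, arbitrage).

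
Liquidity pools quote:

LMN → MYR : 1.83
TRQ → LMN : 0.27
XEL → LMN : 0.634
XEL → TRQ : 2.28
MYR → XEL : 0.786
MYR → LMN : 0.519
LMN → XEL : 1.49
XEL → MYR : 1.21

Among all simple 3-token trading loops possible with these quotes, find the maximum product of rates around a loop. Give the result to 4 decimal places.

0.9357

MYR→LMN→XEL→MYR: 0.519 × 1.49 × 1.21 = 0.93571
TRQ→LMN→XEL→TRQ: 0.27 × 1.49 × 2.28 = 0.91724
MYR→XEL→LMN→MYR: 0.786 × 0.634 × 1.83 = 0.91193
Maximum is MYR→LMN→XEL→MYR at 0.9357; no arbitrage — every cycle loses value.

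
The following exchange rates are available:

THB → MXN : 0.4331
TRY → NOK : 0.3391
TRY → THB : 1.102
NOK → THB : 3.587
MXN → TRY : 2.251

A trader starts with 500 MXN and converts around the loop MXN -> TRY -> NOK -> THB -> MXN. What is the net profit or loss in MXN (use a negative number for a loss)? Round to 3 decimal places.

92.916

500 MXN × 2.251 = 1125.5 TRY
1125.5 TRY × 0.3391 = 381.65705 NOK
381.65705 NOK × 3.587 = 1369.00383835 THB
1369.00383835 THB × 0.4331 = 592.915562389385 MXN
Net change: 592.915562389385 − 500 = 92.915562389385 MXN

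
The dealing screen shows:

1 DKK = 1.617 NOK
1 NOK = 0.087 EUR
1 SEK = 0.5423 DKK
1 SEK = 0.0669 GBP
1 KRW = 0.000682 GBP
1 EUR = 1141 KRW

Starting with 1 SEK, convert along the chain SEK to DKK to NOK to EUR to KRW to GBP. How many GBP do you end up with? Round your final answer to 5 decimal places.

1 SEK × 0.5423 = 0.5423 DKK
0.5423 DKK × 1.617 = 0.8768991 NOK
0.8768991 NOK × 0.087 = 0.0762902217 EUR
0.0762902217 EUR × 1141 = 87.0471429597 KRW
87.0471429597 KRW × 0.000682 = 0.0593661514985154 GBP

0.05937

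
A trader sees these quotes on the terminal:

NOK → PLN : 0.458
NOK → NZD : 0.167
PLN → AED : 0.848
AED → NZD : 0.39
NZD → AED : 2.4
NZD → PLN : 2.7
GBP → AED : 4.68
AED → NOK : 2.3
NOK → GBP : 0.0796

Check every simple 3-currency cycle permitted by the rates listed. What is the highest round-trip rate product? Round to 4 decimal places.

NZD→AED→NOK→NZD: 2.4 × 2.3 × 0.167 = 0.92184
PLN→AED→NOK→PLN: 0.848 × 2.3 × 0.458 = 0.89328
NZD→PLN→AED→NZD: 2.7 × 0.848 × 0.39 = 0.89294
GBP→AED→NOK→GBP: 4.68 × 2.3 × 0.0796 = 0.85681
Maximum is NZD→AED→NOK→NZD at 0.9218; no arbitrage — every cycle loses value.

0.9218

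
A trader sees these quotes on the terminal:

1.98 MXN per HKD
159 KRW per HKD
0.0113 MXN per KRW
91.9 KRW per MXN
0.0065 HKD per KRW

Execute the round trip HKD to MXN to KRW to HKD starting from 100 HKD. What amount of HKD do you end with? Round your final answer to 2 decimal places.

118.28

100 HKD × 1.98 = 198 MXN
198 MXN × 91.9 = 18196.2 KRW
18196.2 KRW × 0.0065 = 118.2753 HKD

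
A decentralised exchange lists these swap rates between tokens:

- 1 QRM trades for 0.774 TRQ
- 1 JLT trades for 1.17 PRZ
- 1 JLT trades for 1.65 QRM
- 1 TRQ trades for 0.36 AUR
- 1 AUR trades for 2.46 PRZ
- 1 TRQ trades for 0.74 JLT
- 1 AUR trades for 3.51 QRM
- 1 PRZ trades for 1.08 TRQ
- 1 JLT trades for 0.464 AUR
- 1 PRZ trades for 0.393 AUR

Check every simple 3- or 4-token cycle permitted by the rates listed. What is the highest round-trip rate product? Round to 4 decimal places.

0.9780

AUR→QRM→TRQ→AUR: 3.51 × 0.774 × 0.36 = 0.97803
AUR→PRZ→TRQ→AUR: 2.46 × 1.08 × 0.36 = 0.95645
QRM→TRQ→JLT→QRM: 0.774 × 0.74 × 1.65 = 0.94505
PRZ→TRQ→JLT→PRZ: 1.08 × 0.74 × 1.17 = 0.93506
AUR→QRM→TRQ→JLT→AUR: 3.51 × 0.774 × 0.74 × 0.464 = 0.93282
AUR→PRZ→TRQ→JLT→AUR: 2.46 × 1.08 × 0.74 × 0.464 = 0.91224
Maximum is AUR→QRM→TRQ→AUR at 0.9780; no arbitrage — every cycle loses value.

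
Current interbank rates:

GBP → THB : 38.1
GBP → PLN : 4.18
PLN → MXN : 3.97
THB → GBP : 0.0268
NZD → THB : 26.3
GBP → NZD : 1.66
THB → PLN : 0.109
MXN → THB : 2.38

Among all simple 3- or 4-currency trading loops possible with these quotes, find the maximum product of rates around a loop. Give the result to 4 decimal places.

1.1700

THB→GBP→NZD→THB: 0.0268 × 1.66 × 26.3 = 1.17003
PLN→MXN→THB→GBP→PLN: 3.97 × 2.38 × 0.0268 × 4.18 = 1.05847
PLN→MXN→THB→PLN: 3.97 × 2.38 × 0.109 = 1.02990
Maximum is THB→GBP→NZD→THB at 1.1700; arbitrage exists.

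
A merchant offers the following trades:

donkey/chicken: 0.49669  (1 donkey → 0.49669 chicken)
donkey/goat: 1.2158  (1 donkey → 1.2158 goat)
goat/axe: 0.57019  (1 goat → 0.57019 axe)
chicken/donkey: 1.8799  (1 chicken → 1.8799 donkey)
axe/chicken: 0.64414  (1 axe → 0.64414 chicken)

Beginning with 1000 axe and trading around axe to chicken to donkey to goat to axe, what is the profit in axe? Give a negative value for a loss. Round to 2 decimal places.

-160.55

1000 axe × 0.64414 = 644.14 chicken
644.14 chicken × 1.8799 = 1210.918786 donkey
1210.918786 donkey × 1.2158 = 1472.2350600188 goat
1472.2350600188 goat × 0.57019 = 839.453708872119572 axe
Net change: 839.453708872119572 − 1000 = -160.546291127880428 axe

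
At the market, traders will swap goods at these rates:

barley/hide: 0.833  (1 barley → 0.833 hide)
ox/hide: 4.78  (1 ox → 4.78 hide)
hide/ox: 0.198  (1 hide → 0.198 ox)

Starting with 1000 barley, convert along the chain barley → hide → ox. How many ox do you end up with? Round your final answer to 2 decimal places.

164.93

1000 barley × 0.833 = 833 hide
833 hide × 0.198 = 164.934 ox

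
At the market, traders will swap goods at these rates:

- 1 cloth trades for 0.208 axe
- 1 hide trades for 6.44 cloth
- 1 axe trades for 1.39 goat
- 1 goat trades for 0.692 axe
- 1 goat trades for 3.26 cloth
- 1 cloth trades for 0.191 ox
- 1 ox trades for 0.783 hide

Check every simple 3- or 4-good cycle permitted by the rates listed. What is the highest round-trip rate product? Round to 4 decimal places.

hide→cloth→ox→hide: 6.44 × 0.191 × 0.783 = 0.96312
axe→goat→cloth→axe: 1.39 × 3.26 × 0.208 = 0.94253
Maximum is hide→cloth→ox→hide at 0.9631; no arbitrage — every cycle loses value.

0.9631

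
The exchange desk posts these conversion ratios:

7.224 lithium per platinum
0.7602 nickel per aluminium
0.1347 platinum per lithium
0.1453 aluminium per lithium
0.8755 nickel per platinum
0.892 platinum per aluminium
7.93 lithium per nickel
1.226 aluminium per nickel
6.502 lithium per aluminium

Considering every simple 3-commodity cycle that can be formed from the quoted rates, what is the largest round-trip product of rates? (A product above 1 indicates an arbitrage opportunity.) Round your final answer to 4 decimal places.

platinum→nickel→aluminium→platinum: 0.8755 × 1.226 × 0.892 = 0.95744
platinum→lithium→aluminium→platinum: 7.224 × 0.1453 × 0.892 = 0.93629
platinum→nickel→lithium→platinum: 0.8755 × 7.93 × 0.1347 = 0.93518
lithium→aluminium→nickel→lithium: 0.1453 × 0.7602 × 7.93 = 0.87592
Maximum is platinum→nickel→aluminium→platinum at 0.9574; no arbitrage — every cycle loses value.

0.9574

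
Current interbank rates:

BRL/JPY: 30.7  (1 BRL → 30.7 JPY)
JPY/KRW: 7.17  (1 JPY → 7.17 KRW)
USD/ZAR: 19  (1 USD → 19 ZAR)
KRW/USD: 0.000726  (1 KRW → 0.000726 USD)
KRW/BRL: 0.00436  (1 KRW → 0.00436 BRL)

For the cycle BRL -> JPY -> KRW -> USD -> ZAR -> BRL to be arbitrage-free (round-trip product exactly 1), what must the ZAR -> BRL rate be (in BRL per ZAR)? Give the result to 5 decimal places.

0.32935

Known legs of the cycle: 30.7 × 7.17 × 0.000726 × 19 = 3.036321486
For no arbitrage the full-cycle product must be 1, so the missing rate is 1 / 3.036321486 ≈ 0.3293459.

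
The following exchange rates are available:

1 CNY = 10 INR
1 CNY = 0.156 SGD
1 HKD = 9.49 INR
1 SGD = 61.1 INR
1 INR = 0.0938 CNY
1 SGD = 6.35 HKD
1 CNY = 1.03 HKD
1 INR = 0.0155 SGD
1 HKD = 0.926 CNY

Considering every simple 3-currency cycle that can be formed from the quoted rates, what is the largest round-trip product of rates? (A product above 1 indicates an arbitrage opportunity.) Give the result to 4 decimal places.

0.9341

SGD→HKD→INR→SGD: 6.35 × 9.49 × 0.0155 = 0.93405
SGD→HKD→CNY→SGD: 6.35 × 0.926 × 0.156 = 0.91730
HKD→INR→CNY→HKD: 9.49 × 0.0938 × 1.03 = 0.91687
SGD→INR→CNY→SGD: 61.1 × 0.0938 × 0.156 = 0.89406
Maximum is SGD→HKD→INR→SGD at 0.9341; no arbitrage — every cycle loses value.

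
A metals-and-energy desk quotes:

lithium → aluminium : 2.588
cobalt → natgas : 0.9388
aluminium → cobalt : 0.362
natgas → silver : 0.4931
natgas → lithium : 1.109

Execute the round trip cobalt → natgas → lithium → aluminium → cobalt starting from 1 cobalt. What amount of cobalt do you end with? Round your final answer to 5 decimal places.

1 cobalt × 0.9388 = 0.9388 natgas
0.9388 natgas × 1.109 = 1.0411292 lithium
1.0411292 lithium × 2.588 = 2.6944423696 aluminium
2.6944423696 aluminium × 0.362 = 0.9753881377952 cobalt

0.97539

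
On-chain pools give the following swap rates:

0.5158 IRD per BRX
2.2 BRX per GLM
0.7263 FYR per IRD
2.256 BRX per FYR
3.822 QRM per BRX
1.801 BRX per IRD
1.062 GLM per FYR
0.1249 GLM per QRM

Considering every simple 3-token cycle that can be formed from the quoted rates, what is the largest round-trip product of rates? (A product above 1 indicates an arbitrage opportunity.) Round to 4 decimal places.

1.0502

QRM→GLM→BRX→QRM: 0.1249 × 2.2 × 3.822 = 1.05021
FYR→BRX→IRD→FYR: 2.256 × 0.5158 × 0.7263 = 0.84516
Maximum is QRM→GLM→BRX→QRM at 1.0502; arbitrage exists.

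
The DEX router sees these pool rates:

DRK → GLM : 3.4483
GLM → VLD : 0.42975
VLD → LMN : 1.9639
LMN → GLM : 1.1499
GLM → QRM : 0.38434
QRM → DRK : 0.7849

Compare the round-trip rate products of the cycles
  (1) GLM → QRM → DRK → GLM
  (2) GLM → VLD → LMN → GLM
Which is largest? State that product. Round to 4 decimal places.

1.0402

(1) 0.38434 × 0.7849 × 3.4483 = 1.04024
(2) 0.42975 × 1.9639 × 1.1499 = 0.97050
Highest is cycle (1) at 1.0402 (>1, arbitrage).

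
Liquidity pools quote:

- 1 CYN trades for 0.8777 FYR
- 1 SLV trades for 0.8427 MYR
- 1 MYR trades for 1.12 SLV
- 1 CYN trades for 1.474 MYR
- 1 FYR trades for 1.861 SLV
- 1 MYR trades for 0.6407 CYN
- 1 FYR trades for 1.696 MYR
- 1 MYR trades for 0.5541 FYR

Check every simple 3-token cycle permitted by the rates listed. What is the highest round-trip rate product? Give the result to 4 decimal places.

0.9537

MYR→CYN→FYR→MYR: 0.6407 × 0.8777 × 1.696 = 0.95373
MYR→FYR→SLV→MYR: 0.5541 × 1.861 × 0.8427 = 0.86898
Maximum is MYR→CYN→FYR→MYR at 0.9537; no arbitrage — every cycle loses value.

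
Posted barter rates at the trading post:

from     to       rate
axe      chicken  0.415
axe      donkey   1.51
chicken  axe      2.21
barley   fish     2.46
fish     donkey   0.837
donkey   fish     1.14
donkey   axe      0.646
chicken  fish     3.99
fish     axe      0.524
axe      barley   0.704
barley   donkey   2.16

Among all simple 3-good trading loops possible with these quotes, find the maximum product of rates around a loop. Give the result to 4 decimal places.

barley→donkey→axe→barley: 2.16 × 0.646 × 0.704 = 0.98233
fish→axe→barley→fish: 0.524 × 0.704 × 2.46 = 0.90748
fish→axe→donkey→fish: 0.524 × 1.51 × 1.14 = 0.90201
fish→axe→chicken→fish: 0.524 × 0.415 × 3.99 = 0.86767
Maximum is barley→donkey→axe→barley at 0.9823; no arbitrage — every cycle loses value.

0.9823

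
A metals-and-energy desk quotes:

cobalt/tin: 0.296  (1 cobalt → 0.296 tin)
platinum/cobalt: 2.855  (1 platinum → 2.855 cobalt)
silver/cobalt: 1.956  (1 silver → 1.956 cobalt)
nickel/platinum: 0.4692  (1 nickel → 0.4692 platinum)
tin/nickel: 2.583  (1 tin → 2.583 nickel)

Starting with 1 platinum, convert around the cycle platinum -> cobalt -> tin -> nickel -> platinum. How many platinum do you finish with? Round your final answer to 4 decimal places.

1 platinum × 2.855 = 2.855 cobalt
2.855 cobalt × 0.296 = 0.84508 tin
0.84508 tin × 2.583 = 2.18284164 nickel
2.18284164 nickel × 0.4692 = 1.024189297488 platinum

1.0242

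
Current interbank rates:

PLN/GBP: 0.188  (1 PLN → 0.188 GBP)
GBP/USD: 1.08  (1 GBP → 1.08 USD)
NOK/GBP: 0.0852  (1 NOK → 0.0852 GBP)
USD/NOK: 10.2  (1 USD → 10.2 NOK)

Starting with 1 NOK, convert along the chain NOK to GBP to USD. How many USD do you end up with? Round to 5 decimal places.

1 NOK × 0.0852 = 0.0852 GBP
0.0852 GBP × 1.08 = 0.092016 USD

0.09202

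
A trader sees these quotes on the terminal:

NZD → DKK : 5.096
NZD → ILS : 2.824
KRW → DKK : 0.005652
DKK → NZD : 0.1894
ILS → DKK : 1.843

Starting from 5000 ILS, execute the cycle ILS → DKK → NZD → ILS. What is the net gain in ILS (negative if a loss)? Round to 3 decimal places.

-71.213

5000 ILS × 1.843 = 9215 DKK
9215 DKK × 0.1894 = 1745.321 NZD
1745.321 NZD × 2.824 = 4928.786504 ILS
Net change: 4928.786504 − 5000 = -71.213496 ILS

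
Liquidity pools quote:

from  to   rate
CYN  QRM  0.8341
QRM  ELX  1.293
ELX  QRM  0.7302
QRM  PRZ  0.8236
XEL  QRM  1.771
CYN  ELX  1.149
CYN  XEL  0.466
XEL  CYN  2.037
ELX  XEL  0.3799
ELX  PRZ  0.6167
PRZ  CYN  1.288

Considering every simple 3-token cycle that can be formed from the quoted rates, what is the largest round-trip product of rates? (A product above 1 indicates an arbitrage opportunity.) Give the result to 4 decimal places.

0.9127

CYN→ELX→PRZ→CYN: 1.149 × 0.6167 × 1.288 = 0.91266
CYN→ELX→XEL→CYN: 1.149 × 0.3799 × 2.037 = 0.88916
CYN→QRM→PRZ→CYN: 0.8341 × 0.8236 × 1.288 = 0.88481
ELX→XEL→QRM→ELX: 0.3799 × 1.771 × 1.293 = 0.86993
Maximum is CYN→ELX→PRZ→CYN at 0.9127; no arbitrage — every cycle loses value.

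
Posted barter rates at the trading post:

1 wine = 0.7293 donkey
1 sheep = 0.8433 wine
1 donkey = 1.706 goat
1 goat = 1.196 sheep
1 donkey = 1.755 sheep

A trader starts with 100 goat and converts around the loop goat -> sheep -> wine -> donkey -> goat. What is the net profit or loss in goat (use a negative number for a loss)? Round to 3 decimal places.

100 goat × 1.196 = 119.6 sheep
119.6 sheep × 0.8433 = 100.85868 wine
100.85868 wine × 0.7293 = 73.556235324 donkey
73.556235324 donkey × 1.706 = 125.486937462744 goat
Net change: 125.486937462744 − 100 = 25.486937462744 goat

25.487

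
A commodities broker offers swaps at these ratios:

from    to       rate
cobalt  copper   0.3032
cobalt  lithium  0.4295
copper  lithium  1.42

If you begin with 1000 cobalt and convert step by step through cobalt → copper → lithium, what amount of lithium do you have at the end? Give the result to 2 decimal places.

1000 cobalt × 0.3032 = 303.2 copper
303.2 copper × 1.42 = 430.544 lithium

430.54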